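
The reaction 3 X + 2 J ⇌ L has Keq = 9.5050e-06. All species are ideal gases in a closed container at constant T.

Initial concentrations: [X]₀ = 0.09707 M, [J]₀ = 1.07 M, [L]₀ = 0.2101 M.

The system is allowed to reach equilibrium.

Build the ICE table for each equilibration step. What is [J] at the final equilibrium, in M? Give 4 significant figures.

[J]_eq = 1.49 M

Q₀ = 200.6 vs Keq = 9.5050e-06 ⇒ Q>K, reverse
Step 1:
                  X         J         L
  init      0.09707      1.07    0.2101
  Δ          0.6303    0.4202   -0.2101
  eq         0.7273      1.49 8.1218e-06
  solve Keq expr → x = -0.2101; check Q = 9.5050e-06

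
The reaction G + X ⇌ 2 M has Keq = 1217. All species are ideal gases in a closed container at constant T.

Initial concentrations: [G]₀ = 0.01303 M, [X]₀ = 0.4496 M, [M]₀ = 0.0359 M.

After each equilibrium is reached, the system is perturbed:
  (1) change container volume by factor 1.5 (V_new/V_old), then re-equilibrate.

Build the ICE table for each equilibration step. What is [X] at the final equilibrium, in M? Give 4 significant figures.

Q₀ = 0.22 vs Keq = 1217 ⇒ Q<K, forward
Step 1:
                   G          X          M
  Initial    0.01303     0.4496     0.0359
  Change    -0.01302   -0.01302    0.02605
  Equil   7.2222e-06     0.4366    0.06195
  solve Keq expr → x = 0.01302; check Q = 1217
Then change container volume by factor 1.5 (V_new/V_old).
Step 2:
                   G          X          M
  Initial 4.8148e-06     0.2911     0.0413
  Change           0          0          0
  Equil   4.8148e-06     0.2911     0.0413
  solve Keq expr → x = 0; check Q = 1217

[X]_eq = 0.2911 M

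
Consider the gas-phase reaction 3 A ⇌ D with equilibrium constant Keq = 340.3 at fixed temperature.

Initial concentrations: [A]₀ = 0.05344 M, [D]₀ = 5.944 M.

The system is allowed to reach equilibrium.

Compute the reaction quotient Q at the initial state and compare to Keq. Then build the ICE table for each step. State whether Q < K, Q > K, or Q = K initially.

Q₀ = 3.8947e+04; Q > K (proceeds reverse)

Q₀ = 3.8947e+04 vs Keq = 340.3 ⇒ Q>K, reverse
Step 1:
                   A          D
  init       0.05344      5.944
  Δ            0.205   -0.06834
  eq          0.2585      5.876
  solve Keq expr → x = -0.06834; check Q = 340.3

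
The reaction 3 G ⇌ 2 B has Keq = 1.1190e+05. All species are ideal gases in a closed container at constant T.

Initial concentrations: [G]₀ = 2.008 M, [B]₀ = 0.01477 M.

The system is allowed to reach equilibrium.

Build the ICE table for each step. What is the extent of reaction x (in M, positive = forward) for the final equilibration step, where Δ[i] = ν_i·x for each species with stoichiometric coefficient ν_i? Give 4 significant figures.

x = 0.6609 M

Q₀ = 2.6944e-05 vs Keq = 1.1190e+05 ⇒ Q<K, forward
Step 1:
                   G          B
  Initial      2.008    0.01477
  Change      -1.983      1.322
  Equil      0.02518      1.337
  solve Keq expr → x = 0.6609; check Q = 1.1190e+05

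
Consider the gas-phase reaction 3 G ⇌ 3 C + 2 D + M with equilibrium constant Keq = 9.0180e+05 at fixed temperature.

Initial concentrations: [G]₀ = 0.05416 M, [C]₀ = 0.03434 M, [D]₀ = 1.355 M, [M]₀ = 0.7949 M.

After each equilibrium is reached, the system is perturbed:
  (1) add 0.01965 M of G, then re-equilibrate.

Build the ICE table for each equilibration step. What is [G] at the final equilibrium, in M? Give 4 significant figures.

[G]_eq = 0.001297 M

Q₀ = 0.372 vs Keq = 9.0180e+05 ⇒ Q<K, forward
Step 1:
                    G           C           D           M
  Initial     0.05416     0.03434       1.355      0.7949
  Change     -0.05311     0.05311     0.03541      0.0177
  Equil      0.001052     0.08745        1.39      0.8126
  solve Keq expr → x = 0.0177; check Q = 9.0180e+05
Then add 0.01965 M of G.
Step 2:
                    G           C           D           M
  Initial      0.0207     0.08745        1.39      0.8126
  Change     -0.01941     0.01941     0.01294    0.006468
  Equil      0.001297      0.1069       1.403      0.8191
  solve Keq expr → x = 0.006468; check Q = 9.0180e+05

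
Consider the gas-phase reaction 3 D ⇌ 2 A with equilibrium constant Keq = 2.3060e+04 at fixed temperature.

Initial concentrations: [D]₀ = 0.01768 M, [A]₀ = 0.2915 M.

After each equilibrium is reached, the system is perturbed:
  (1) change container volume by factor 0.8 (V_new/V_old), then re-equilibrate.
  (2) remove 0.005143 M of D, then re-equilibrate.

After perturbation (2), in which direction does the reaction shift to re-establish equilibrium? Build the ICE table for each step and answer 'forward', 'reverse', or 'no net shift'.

Direction: reverse

Q₀ = 1.5376e+04 vs Keq = 2.3060e+04 ⇒ Q<K, forward
Step 1:
                  D         A
  Initial   0.01768    0.2915
  Change  -0.002183  0.001455
  Equil      0.0155     0.293
  solve Keq expr → x = 7.2766e-04; check Q = 2.3060e+04
Then change container volume by factor 0.8 (V_new/V_old).
Step 2:
                  D         A
  Initial   0.01937    0.3662
  Change  -0.001359 9.0595e-04
  Equil     0.01801    0.3671
  solve Keq expr → x = 4.5298e-04; check Q = 2.3060e+04
Then remove 0.005143 M of D.
Step 3:
                  D         A
  Initial   0.01287    0.3671
  Change   0.005033 -0.003355
  Equil      0.0179    0.3637
  solve Keq expr → x = -0.001678; check Q = 2.3060e+04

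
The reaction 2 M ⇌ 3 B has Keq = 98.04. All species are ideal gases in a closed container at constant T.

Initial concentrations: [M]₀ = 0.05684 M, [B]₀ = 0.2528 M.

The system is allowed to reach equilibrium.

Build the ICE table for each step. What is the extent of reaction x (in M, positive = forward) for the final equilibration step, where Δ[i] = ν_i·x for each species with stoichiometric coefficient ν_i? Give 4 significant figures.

Q₀ = 5.001 vs Keq = 98.04 ⇒ Q<K, forward
Step 1:
                   M          B
  init       0.05684     0.2528
  Δ         -0.03926     0.0589
  eq         0.01758     0.3117
  solve Keq expr → x = 0.01963; check Q = 98.04

x = 0.01963 M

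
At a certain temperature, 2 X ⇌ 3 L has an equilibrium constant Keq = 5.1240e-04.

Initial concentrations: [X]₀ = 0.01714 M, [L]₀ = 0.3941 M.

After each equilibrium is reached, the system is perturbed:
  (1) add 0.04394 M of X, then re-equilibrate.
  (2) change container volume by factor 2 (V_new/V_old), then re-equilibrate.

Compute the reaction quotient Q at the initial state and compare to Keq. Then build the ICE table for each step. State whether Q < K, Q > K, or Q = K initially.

Q₀ = 208.4 vs Keq = 5.1240e-04 ⇒ Q>K, reverse
Step 1:
                   X          L
  init       0.01714     0.3941
  Δ           0.2411    -0.3616
  eq          0.2582    0.03245
  solve Keq expr → x = -0.1205; check Q = 5.1240e-04
Then add 0.04394 M of X.
Step 2:
                   X          L
  init        0.3022    0.03245
  Δ        -0.002269   0.003403
  eq          0.2999    0.03585
  solve Keq expr → x = 0.001134; check Q = 5.1240e-04
Then change container volume by factor 2 (V_new/V_old).
Step 3:
                   X          L
  init          0.15    0.01793
  Δ        -0.002911   0.004366
  eq           0.147    0.02229
  solve Keq expr → x = 0.001455; check Q = 5.1240e-04

Q₀ = 208.4; Q > K (proceeds reverse)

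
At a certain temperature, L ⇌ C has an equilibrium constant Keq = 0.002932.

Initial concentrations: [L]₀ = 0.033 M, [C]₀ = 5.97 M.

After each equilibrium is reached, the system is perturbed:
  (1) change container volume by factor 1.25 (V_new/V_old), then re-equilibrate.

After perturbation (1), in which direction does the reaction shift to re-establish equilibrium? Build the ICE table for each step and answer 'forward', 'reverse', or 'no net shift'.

Direction: no net shift

Q₀ = 180.9 vs Keq = 0.002932 ⇒ Q>K, reverse
Step 1:
                    L           C
  init          0.033        5.97
  Δ             5.952      -5.952
  eq            5.985     0.01755
  solve Keq expr → x = -5.952; check Q = 0.002932
Then change container volume by factor 1.25 (V_new/V_old).
Step 2:
                    L           C
  init          4.788     0.01404
  Δ                 0           0
  eq            4.788     0.01404
  solve Keq expr → x = 0; check Q = 0.002932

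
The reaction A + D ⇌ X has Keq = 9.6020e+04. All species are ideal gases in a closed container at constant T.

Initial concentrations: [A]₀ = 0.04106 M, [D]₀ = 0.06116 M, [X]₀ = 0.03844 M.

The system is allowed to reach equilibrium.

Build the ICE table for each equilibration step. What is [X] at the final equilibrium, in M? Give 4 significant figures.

Q₀ = 15.31 vs Keq = 9.6020e+04 ⇒ Q<K, forward
Step 1:
                    A           D           X
  I           0.04106     0.06116     0.03844
  C          -0.04102    -0.04102     0.04102
  E        4.1086e-05     0.02014     0.07946
  solve Keq expr → x = 0.04102; check Q = 9.6020e+04

[X]_eq = 0.07946 M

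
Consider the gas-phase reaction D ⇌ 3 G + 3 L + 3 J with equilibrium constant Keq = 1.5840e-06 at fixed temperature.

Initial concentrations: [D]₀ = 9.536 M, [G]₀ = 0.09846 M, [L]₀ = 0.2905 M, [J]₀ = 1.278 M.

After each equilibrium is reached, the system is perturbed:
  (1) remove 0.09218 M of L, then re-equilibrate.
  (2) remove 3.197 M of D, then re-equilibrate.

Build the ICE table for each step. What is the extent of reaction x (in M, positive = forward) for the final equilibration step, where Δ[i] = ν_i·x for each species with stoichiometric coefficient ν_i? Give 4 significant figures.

Q₀ = 5.1221e-06 vs Keq = 1.5840e-06 ⇒ Q>K, reverse
Step 1:
                  D         G         L         J
  Initial     9.536   0.09846    0.2905     1.278
  Change   0.008117  -0.02435  -0.02435  -0.02435
  Equil       9.544   0.07411    0.2661     1.254
  solve Keq expr → x = -0.008117; check Q = 1.5840e-06
Then remove 0.09218 M of L.
Step 2:
                  D         G         L         J
  Initial     9.544   0.07411     0.174     1.254
  Change   -0.00792   0.02376   0.02376   0.02376
  Equil       9.536   0.09787    0.1977     1.277
  solve Keq expr → x = 0.00792; check Q = 1.5840e-06
Then remove 3.197 M of D.
Step 3:
                  D         G         L         J
  Initial     6.339   0.09787    0.1977     1.277
  Change   0.002727 -0.008181 -0.008181 -0.008181
  Equil       6.342   0.08969    0.1895     1.269
  solve Keq expr → x = -0.002727; check Q = 1.5840e-06

x = -0.002727 M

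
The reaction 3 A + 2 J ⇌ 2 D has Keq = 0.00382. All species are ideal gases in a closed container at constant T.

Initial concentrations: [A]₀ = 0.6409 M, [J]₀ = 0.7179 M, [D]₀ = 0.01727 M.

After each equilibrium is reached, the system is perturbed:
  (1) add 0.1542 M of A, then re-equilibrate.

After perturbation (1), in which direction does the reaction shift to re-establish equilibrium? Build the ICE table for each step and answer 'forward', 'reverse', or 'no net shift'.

Q₀ = 0.002198 vs Keq = 0.00382 ⇒ Q<K, forward
Step 1:
                   A          J          D
  init        0.6409     0.7179    0.01727
  Δ        -0.007421  -0.004947   0.004947
  eq          0.6335      0.713    0.02222
  solve Keq expr → x = 0.002474; check Q = 0.00382
Then add 0.1542 M of A.
Step 2:
                   A          J          D
  init        0.7877      0.713    0.02222
  Δ          -0.0114    -0.0076     0.0076
  eq          0.7763     0.7054    0.02982
  solve Keq expr → x = 0.0038; check Q = 0.00382

Direction: forward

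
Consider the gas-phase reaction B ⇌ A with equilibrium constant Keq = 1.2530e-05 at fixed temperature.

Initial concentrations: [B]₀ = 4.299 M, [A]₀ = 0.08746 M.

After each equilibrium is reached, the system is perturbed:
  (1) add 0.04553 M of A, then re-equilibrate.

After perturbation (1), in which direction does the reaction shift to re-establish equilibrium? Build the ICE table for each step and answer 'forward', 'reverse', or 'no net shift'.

Q₀ = 0.02034 vs Keq = 1.2530e-05 ⇒ Q>K, reverse
Step 1:
                    B           A
  Initial       4.299     0.08746
  Change      0.08741    -0.08741
  Equil         4.386  5.4962e-05
  solve Keq expr → x = -0.08741; check Q = 1.2530e-05
Then add 0.04553 M of A.
Step 2:
                    B           A
  Initial       4.386     0.04558
  Change      0.04553    -0.04553
  Equil         4.432  5.5532e-05
  solve Keq expr → x = -0.04553; check Q = 1.2530e-05

Direction: reverse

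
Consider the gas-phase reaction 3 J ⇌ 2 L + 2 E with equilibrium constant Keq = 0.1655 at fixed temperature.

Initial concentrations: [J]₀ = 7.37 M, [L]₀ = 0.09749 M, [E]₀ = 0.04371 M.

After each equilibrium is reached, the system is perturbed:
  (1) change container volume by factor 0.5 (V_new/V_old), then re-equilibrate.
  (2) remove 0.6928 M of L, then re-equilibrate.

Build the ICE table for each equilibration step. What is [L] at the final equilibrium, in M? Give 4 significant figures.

[L]_eq = 3.12 M

Q₀ = 4.5361e-08 vs Keq = 0.1655 ⇒ Q<K, forward
Step 1:
                    J           L           E
  init           7.37     0.09749     0.04371
  Δ            -2.857       1.905       1.905
  eq            4.513       2.002       1.948
  solve Keq expr → x = 0.9523; check Q = 0.1655
Then change container volume by factor 0.5 (V_new/V_old).
Step 2:
                    J           L           E
  init          9.026       4.004       3.897
  Δ            0.6684     -0.4456     -0.4456
  eq            9.695       3.558       3.451
  solve Keq expr → x = -0.2228; check Q = 0.1655
Then remove 0.6928 M of L.
Step 3:
                    J           L           E
  init          9.695       2.866       3.451
  Δ           -0.3818      0.2545      0.2545
  eq            9.313        3.12       3.705
  solve Keq expr → x = 0.1273; check Q = 0.1655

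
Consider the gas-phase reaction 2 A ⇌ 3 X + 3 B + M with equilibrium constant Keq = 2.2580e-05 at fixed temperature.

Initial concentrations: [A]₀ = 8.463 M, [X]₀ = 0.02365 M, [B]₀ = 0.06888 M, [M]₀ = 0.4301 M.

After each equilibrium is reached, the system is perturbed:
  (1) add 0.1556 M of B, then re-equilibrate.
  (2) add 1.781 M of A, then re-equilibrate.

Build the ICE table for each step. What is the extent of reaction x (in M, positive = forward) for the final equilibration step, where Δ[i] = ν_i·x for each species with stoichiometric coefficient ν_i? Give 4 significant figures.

x = 0.007823 M

Q₀ = 2.5959e-11 vs Keq = 2.2580e-05 ⇒ Q<K, forward
Step 1:
                  A         X         B         M
  Initial     8.463   0.02365   0.06888    0.4301
  Change    -0.2205    0.3307    0.3307    0.1102
  Equil       8.243    0.3544    0.3996    0.5403
  solve Keq expr → x = 0.1102; check Q = 2.2580e-05
Then add 0.1556 M of B.
Step 2:
                  A         X         B         M
  Initial     8.243    0.3544    0.5552    0.5403
  Change    0.04154  -0.06231  -0.06231  -0.02077
  Equil       8.284     0.292    0.4929    0.5196
  solve Keq expr → x = -0.02077; check Q = 2.2580e-05
Then add 1.781 M of A.
Step 3:
                  A         X         B         M
  Initial     10.07     0.292    0.4929    0.5196
  Change   -0.01565   0.02347   0.02347  0.007823
  Equil       10.05    0.3155    0.5163    0.5274
  solve Keq expr → x = 0.007823; check Q = 2.2580e-05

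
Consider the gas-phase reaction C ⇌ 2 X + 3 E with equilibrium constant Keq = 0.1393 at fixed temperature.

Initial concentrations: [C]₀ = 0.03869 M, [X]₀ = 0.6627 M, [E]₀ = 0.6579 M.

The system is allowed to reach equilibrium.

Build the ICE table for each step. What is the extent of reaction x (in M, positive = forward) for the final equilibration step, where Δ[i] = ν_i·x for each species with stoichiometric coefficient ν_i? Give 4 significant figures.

x = -0.08287 M

Q₀ = 3.232 vs Keq = 0.1393 ⇒ Q>K, reverse
Step 1:
                  C         X         E
  Initial   0.03869    0.6627    0.6579
  Change    0.08287   -0.1657   -0.2486
  Equil      0.1216     0.497    0.4093
  solve Keq expr → x = -0.08287; check Q = 0.1393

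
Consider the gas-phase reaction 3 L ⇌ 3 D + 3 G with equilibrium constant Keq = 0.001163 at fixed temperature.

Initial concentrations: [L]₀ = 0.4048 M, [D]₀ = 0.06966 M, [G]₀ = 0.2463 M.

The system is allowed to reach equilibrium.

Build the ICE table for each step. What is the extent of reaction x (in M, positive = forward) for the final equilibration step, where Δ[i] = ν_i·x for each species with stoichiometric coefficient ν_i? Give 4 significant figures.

x = 0.01785 M

Q₀ = 7.6142e-05 vs Keq = 0.001163 ⇒ Q<K, forward
Step 1:
                  L         D         G
  I          0.4048   0.06966    0.2463
  C        -0.05354   0.05354   0.05354
  E          0.3513    0.1232    0.2998
  solve Keq expr → x = 0.01785; check Q = 0.001163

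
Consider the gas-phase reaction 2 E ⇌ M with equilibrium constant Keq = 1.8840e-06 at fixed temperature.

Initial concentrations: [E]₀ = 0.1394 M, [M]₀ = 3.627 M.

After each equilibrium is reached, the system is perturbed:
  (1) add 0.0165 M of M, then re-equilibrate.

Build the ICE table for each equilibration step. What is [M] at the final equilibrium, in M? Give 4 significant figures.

[M]_eq = 1.0390e-04 M

Q₀ = 186.6 vs Keq = 1.8840e-06 ⇒ Q>K, reverse
Step 1:
                  E         M
  I          0.1394     3.627
  C           7.254    -3.627
  E           7.393 1.0298e-04
  solve Keq expr → x = -3.627; check Q = 1.8840e-06
Then add 0.0165 M of M.
Step 2:
                  E         M
  I           7.393    0.0166
  C           0.033   -0.0165
  E           7.426 1.0390e-04
  solve Keq expr → x = -0.0165; check Q = 1.8840e-06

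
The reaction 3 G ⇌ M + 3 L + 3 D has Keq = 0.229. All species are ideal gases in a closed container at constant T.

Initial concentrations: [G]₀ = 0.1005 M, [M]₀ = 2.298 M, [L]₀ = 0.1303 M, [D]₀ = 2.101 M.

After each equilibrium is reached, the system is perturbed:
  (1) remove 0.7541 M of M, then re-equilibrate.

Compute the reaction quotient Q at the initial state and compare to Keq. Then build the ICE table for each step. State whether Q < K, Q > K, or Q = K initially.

Q₀ = 46.45; Q > K (proceeds reverse)

Q₀ = 46.45 vs Keq = 0.229 ⇒ Q>K, reverse
Step 1:
                    G           M           L           D
  I            0.1005       2.298      0.1303       2.101
  C           0.08696    -0.02899    -0.08696    -0.08696
  E            0.1875       2.269     0.04334       2.014
  solve Keq expr → x = -0.02899; check Q = 0.229
Then remove 0.7541 M of M.
Step 2:
                    G           M           L           D
  I            0.1875       1.515     0.04334       2.014
  C         -0.004835    0.001612    0.004835    0.004835
  E            0.1826       1.517     0.04817       2.019
  solve Keq expr → x = 0.001612; check Q = 0.229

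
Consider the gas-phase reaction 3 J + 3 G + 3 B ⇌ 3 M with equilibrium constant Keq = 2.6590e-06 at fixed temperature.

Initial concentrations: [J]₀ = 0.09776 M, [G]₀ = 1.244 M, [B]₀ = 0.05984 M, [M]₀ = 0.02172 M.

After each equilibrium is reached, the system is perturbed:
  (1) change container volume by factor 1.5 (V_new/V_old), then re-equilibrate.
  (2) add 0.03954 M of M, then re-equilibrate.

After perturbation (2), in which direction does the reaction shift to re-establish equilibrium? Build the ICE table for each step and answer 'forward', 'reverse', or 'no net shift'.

Direction: reverse

Q₀ = 26.59 vs Keq = 2.6590e-06 ⇒ Q>K, reverse
Step 1:
                   J          G          B          M
  I          0.09776      1.244    0.05984    0.02172
  C          0.02155    0.02155    0.02155   -0.02155
  E           0.1193      1.266    0.08139 1.7025e-04
  solve Keq expr → x = -0.007183; check Q = 2.6590e-06
Then change container volume by factor 1.5 (V_new/V_old).
Step 2:
                   J          G          B          M
  I          0.07954     0.8437    0.05426 1.1350e-04
  C       6.2955e-05 6.2955e-05 6.2955e-05 -6.2955e-05
  E           0.0796     0.8438    0.05432 5.0548e-05
  solve Keq expr → x = -2.0985e-05; check Q = 2.6590e-06
Then add 0.03954 M of M.
Step 3:
                   J          G          B          M
  I           0.0796     0.8438    0.05432    0.03959
  C          0.03945    0.03945    0.03945   -0.03945
  E           0.1191     0.8832    0.09378 1.3661e-04
  solve Keq expr → x = -0.01315; check Q = 2.6590e-06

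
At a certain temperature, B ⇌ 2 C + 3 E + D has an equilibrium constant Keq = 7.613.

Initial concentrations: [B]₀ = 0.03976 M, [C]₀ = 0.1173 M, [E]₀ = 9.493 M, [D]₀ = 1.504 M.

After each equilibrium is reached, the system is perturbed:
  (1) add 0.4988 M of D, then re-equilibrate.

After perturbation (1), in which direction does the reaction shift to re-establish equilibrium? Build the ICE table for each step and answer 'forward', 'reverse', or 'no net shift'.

Direction: reverse

Q₀ = 445.3 vs Keq = 7.613 ⇒ Q>K, reverse
Step 1:
                  B         C         E         D
  Initial   0.03976    0.1173     9.493     1.504
  Change    0.04689  -0.09378   -0.1407  -0.04689
  Equil     0.08665   0.02352     9.352     1.457
  solve Keq expr → x = -0.04689; check Q = 7.613
Then add 0.4988 M of D.
Step 2:
                  B         C         E         D
  Initial   0.08665   0.02352     9.352     1.956
  Change   0.001511 -0.003021 -0.004532 -0.001511
  Equil     0.08816    0.0205     9.348     1.954
  solve Keq expr → x = -0.001511; check Q = 7.613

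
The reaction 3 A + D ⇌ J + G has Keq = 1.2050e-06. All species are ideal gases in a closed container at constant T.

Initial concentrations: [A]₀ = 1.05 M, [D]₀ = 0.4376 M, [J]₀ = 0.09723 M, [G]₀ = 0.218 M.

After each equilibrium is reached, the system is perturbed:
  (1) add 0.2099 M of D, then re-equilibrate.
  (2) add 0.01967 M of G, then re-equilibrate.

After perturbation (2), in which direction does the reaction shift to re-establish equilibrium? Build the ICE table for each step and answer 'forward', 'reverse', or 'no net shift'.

Direction: reverse

Q₀ = 0.04184 vs Keq = 1.2050e-06 ⇒ Q>K, reverse
Step 1:
                   A          D          J          G
  init          1.05     0.4376    0.09723      0.218
  Δ           0.2917    0.09722   -0.09722   -0.09722
  eq           1.342     0.5348 1.2886e-05     0.1208
  solve Keq expr → x = -0.09722; check Q = 1.2050e-06
Then add 0.2099 M of D.
Step 2:
                   A          D          J          G
  init         1.342     0.7447 1.2886e-05     0.1208
  Δ       -1.5167e-05 -5.0558e-06 5.0558e-06 5.0558e-06
  eq           1.342     0.7447 1.7941e-05     0.1208
  solve Keq expr → x = 5.0558e-06; check Q = 1.2050e-06
Then add 0.01967 M of G.
Step 3:
                   A          D          J          G
  init         1.342     0.7447 1.7941e-05     0.1405
  Δ       7.5359e-06 2.5120e-06 -2.5120e-06 -2.5120e-06
  eq           1.342     0.7447 1.5429e-05     0.1405
  solve Keq expr → x = -2.5120e-06; check Q = 1.2050e-06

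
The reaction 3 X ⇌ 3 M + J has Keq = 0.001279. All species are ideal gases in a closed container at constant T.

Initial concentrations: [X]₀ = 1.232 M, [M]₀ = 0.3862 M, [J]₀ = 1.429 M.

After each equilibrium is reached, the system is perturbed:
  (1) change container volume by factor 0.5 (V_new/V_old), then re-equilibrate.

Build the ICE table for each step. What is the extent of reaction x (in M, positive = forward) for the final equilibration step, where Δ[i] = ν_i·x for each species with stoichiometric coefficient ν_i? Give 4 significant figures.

x = -0.01831 M

Q₀ = 0.04402 vs Keq = 0.001279 ⇒ Q>K, reverse
Step 1:
                   X          M          J
  init         1.232     0.3862      1.429
  Δ           0.2414    -0.2414   -0.08048
  eq           1.473     0.1448      1.349
  solve Keq expr → x = -0.08048; check Q = 0.001279
Then change container volume by factor 0.5 (V_new/V_old).
Step 2:
                   X          M          J
  init         2.947     0.2895      2.697
  Δ          0.05492   -0.05492   -0.01831
  eq           3.002     0.2346      2.679
  solve Keq expr → x = -0.01831; check Q = 0.001279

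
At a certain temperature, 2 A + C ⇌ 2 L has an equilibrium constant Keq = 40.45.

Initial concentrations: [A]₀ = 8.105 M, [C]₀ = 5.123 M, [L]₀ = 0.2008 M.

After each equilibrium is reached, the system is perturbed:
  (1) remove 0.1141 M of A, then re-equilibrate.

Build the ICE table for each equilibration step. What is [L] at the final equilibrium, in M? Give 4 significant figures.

[L]_eq = 7.282 M

Q₀ = 1.1981e-04 vs Keq = 40.45 ⇒ Q<K, forward
Step 1:
                   A          C          L
  init         8.105      5.123     0.2008
  Δ            -7.17     -3.585       7.17
  eq          0.9346      1.538      7.371
  solve Keq expr → x = 3.585; check Q = 40.45
Then remove 0.1141 M of A.
Step 2:
                   A          C          L
  init        0.8205      1.538      7.371
  Δ          0.08958    0.04479   -0.08958
  eq          0.9101      1.583      7.282
  solve Keq expr → x = -0.04479; check Q = 40.45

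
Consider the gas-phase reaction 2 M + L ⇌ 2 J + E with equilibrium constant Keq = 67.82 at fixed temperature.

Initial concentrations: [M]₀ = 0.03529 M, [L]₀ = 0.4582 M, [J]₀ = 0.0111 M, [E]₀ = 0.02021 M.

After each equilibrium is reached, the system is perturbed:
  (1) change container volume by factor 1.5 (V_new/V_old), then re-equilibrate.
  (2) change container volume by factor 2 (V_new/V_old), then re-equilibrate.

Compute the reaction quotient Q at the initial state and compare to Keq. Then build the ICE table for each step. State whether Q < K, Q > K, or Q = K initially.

Q₀ = 0.004364; Q < K (proceeds forward)

Q₀ = 0.004364 vs Keq = 67.82 ⇒ Q<K, forward
Step 1:
                    M           L           J           E
  Initial     0.03529      0.4582      0.0111     0.02021
  Change     -0.03371    -0.01686     0.03371     0.01686
  Equil      0.001577      0.4413     0.04481     0.03707
  solve Keq expr → x = 0.01686; check Q = 67.82
Then change container volume by factor 1.5 (V_new/V_old).
Step 2:
                    M           L           J           E
  Initial    0.001051      0.2942     0.02988     0.02471
  Change            0           0           0           0
  Equil      0.001051      0.2942     0.02988     0.02471
  solve Keq expr → x = 0; check Q = 67.82
Then change container volume by factor 2 (V_new/V_old).
Step 3:
                    M           L           J           E
  Initial  5.2566e-04      0.1471     0.01494     0.01236
  Change            0           0           0           0
  Equil    5.2566e-04      0.1471     0.01494     0.01236
  solve Keq expr → x = 0; check Q = 67.82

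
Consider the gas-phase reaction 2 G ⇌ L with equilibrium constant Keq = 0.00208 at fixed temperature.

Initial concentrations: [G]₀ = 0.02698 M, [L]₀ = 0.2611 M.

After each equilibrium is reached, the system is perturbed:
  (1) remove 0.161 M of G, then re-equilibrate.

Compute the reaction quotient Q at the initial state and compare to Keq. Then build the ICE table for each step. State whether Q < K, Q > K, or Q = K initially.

Q₀ = 358.7 vs Keq = 0.00208 ⇒ Q>K, reverse
Step 1:
                  G         L
  I         0.02698    0.2611
  C           0.521   -0.2605
  E          0.5479 6.2448e-04
  solve Keq expr → x = -0.2605; check Q = 0.00208
Then remove 0.161 M of G.
Step 2:
                  G         L
  I          0.3869 6.2448e-04
  C       6.2412e-04 -3.1206e-04
  E          0.3876 3.1241e-04
  solve Keq expr → x = -3.1206e-04; check Q = 0.00208

Q₀ = 358.7; Q > K (proceeds reverse)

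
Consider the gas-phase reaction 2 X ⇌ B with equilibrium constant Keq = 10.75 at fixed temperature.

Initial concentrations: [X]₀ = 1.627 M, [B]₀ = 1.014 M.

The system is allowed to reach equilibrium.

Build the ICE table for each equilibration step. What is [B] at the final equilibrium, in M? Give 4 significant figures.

Q₀ = 0.3831 vs Keq = 10.75 ⇒ Q<K, forward
Step 1:
                  X         B
  I           1.627     1.014
  C          -1.237    0.6186
  E          0.3897     1.633
  solve Keq expr → x = 0.6186; check Q = 10.75

[B]_eq = 1.633 M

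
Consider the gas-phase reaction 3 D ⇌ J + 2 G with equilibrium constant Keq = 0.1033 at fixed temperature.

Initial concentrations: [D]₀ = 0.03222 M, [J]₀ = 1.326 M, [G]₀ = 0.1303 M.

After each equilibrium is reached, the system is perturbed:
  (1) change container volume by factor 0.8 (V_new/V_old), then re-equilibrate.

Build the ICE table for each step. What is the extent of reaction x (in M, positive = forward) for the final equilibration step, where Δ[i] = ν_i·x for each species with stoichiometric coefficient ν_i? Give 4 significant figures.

Q₀ = 673.1 vs Keq = 0.1033 ⇒ Q>K, reverse
Step 1:
                   D          J          G
  I          0.03222      1.326     0.1303
  C           0.1596   -0.05319    -0.1064
  E           0.1918      1.273    0.02393
  solve Keq expr → x = -0.05319; check Q = 0.1033
Then change container volume by factor 0.8 (V_new/V_old).
Step 2:
                   D          J          G
  I           0.2397      1.591    0.02991
  C                0          0          0
  E           0.2397      1.591    0.02991
  solve Keq expr → x = 0; check Q = 0.1033

x = 0 M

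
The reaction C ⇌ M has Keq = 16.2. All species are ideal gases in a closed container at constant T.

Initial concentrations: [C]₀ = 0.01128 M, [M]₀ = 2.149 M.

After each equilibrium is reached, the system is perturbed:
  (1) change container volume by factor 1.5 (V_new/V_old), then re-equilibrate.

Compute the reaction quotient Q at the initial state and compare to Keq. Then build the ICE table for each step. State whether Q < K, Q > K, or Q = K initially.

Q₀ = 190.5; Q > K (proceeds reverse)

Q₀ = 190.5 vs Keq = 16.2 ⇒ Q>K, reverse
Step 1:
                  C         M
  Initial   0.01128     2.149
  Change     0.1143   -0.1143
  Equil      0.1256     2.035
  solve Keq expr → x = -0.1143; check Q = 16.2
Then change container volume by factor 1.5 (V_new/V_old).
Step 2:
                  C         M
  Initial   0.08373     1.356
  Change          0         0
  Equil     0.08373     1.356
  solve Keq expr → x = 0; check Q = 16.2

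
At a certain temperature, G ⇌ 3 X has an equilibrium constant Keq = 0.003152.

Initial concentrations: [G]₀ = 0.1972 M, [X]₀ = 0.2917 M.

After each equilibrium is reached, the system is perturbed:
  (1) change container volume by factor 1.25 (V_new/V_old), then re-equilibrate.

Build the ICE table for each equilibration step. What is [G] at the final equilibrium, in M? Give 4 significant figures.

[G]_eq = 0.2067 M

Q₀ = 0.1259 vs Keq = 0.003152 ⇒ Q>K, reverse
Step 1:
                  G         X
  Initial    0.1972    0.2917
  Change    0.06592   -0.1977
  Equil      0.2631   0.09395
  solve Keq expr → x = -0.06592; check Q = 0.003152
Then change container volume by factor 1.25 (V_new/V_old).
Step 2:
                  G         X
  Initial    0.2105   0.07516
  Change  -0.003841   0.01152
  Equil      0.2067   0.08668
  solve Keq expr → x = 0.003841; check Q = 0.003152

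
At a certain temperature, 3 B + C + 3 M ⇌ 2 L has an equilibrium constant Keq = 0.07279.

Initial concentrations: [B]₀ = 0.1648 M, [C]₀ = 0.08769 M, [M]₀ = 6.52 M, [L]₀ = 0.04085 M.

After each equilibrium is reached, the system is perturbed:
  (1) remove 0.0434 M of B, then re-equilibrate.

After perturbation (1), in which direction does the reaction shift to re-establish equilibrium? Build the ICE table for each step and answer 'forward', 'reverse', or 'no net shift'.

Direction: reverse

Q₀ = 0.01534 vs Keq = 0.07279 ⇒ Q<K, forward
Step 1:
                    B           C           M           L
  init         0.1648     0.08769        6.52     0.04085
  Δ          -0.03046    -0.01015    -0.03046     0.02031
  eq           0.1343     0.07754        6.49     0.06116
  solve Keq expr → x = 0.01015; check Q = 0.07279
Then remove 0.0434 M of B.
Step 2:
                    B           C           M           L
  init        0.09094     0.07754        6.49     0.06116
  Δ           0.01984    0.006614     0.01984    -0.01323
  eq           0.1108     0.08415       6.509     0.04793
  solve Keq expr → x = -0.006614; check Q = 0.07279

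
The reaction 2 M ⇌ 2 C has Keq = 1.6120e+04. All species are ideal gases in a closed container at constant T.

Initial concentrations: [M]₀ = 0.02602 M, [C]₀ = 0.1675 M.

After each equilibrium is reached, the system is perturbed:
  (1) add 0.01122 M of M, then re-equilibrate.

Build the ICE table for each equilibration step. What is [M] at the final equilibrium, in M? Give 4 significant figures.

Q₀ = 41.44 vs Keq = 1.6120e+04 ⇒ Q<K, forward
Step 1:
                  M         C
  init      0.02602    0.1675
  Δ        -0.02451   0.02451
  eq       0.001512     0.192
  solve Keq expr → x = 0.01225; check Q = 1.6120e+04
Then add 0.01122 M of M.
Step 2:
                  M         C
  init      0.01273     0.192
  Δ        -0.01113   0.01113
  eq         0.0016    0.2031
  solve Keq expr → x = 0.005566; check Q = 1.6120e+04

[M]_eq = 0.0016 M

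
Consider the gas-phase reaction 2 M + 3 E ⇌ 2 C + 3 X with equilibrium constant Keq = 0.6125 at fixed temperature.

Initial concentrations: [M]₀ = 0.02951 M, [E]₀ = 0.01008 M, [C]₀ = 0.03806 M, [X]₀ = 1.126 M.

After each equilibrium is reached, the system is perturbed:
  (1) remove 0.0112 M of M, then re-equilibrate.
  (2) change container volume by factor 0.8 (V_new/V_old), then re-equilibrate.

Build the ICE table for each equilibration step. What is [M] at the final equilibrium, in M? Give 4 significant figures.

Q₀ = 2.3186e+06 vs Keq = 0.6125 ⇒ Q>K, reverse
Step 1:
                    M           E           C           X
  init        0.02951     0.01008     0.03806       1.126
  Δ           0.03726     0.05589    -0.03726    -0.05589
  eq          0.06677     0.06597  7.9986e-04        1.07
  solve Keq expr → x = -0.01863; check Q = 0.6125
Then remove 0.0112 M of M.
Step 2:
                    M           E           C           X
  init        0.05557     0.06597  7.9986e-04        1.07
  Δ        1.2949e-04  1.9423e-04 -1.2949e-04 -1.9423e-04
  eq           0.0557     0.06616  6.7038e-04        1.07
  solve Keq expr → x = -6.4743e-05; check Q = 0.6125
Then change container volume by factor 0.8 (V_new/V_old).
Step 3:
                    M           E           C           X
  init        0.06962     0.08271  8.3797e-04       1.337
  Δ                 0           0           0           0
  eq          0.06962     0.08271  8.3797e-04       1.337
  solve Keq expr → x = 0; check Q = 0.6125

[M]_eq = 0.06962 M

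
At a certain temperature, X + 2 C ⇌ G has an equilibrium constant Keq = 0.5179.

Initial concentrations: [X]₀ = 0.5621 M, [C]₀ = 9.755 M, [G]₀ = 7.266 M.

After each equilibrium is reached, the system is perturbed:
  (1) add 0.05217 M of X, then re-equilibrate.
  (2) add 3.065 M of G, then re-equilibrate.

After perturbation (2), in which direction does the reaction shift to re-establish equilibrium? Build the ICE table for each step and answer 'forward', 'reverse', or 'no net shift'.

Q₀ = 0.1358 vs Keq = 0.5179 ⇒ Q<K, forward
Step 1:
                  X         C         G
  I          0.5621     9.755     7.266
  C         -0.3797   -0.7593    0.3797
  E          0.1824     8.996     7.646
  solve Keq expr → x = 0.3797; check Q = 0.5179
Then add 0.05217 M of X.
Step 2:
                  X         C         G
  I          0.2346     8.996     7.646
  C        -0.04714  -0.09427   0.04714
  E          0.1875     8.901     7.693
  solve Keq expr → x = 0.04714; check Q = 0.5179
Then add 3.065 M of G.
Step 3:
                  X         C         G
  I          0.1875     8.901     10.76
  C         0.06558    0.1312  -0.06558
  E           0.253     9.033     10.69
  solve Keq expr → x = -0.06558; check Q = 0.5179

Direction: reverse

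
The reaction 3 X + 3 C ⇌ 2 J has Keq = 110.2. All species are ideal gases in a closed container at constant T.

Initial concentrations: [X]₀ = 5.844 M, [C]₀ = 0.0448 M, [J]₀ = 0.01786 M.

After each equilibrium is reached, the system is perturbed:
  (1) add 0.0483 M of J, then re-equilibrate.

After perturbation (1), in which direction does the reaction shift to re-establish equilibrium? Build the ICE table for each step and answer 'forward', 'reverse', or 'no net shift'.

Direction: reverse

Q₀ = 0.01777 vs Keq = 110.2 ⇒ Q<K, forward
Step 1:
                  X         C         J
  I           5.844    0.0448   0.01786
  C        -0.04027  -0.04027   0.02685
  E           5.804  0.004527   0.04471
  solve Keq expr → x = 0.01342; check Q = 110.2
Then add 0.0483 M of J.
Step 2:
                  X         C         J
  I           5.804  0.004527   0.09301
  C         0.00275   0.00275 -0.001833
  E           5.806  0.007277   0.09118
  solve Keq expr → x = -9.1657e-04; check Q = 110.2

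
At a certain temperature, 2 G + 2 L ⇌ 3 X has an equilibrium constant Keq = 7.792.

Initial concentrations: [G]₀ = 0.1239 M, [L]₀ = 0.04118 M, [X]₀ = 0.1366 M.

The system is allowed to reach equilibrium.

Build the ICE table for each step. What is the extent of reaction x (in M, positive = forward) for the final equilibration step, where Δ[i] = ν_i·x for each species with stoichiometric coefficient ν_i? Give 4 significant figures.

Q₀ = 97.91 vs Keq = 7.792 ⇒ Q>K, reverse
Step 1:
                   G          L          X
  I           0.1239    0.04118     0.1366
  C          0.02782    0.02782   -0.04173
  E           0.1517      0.069    0.09487
  solve Keq expr → x = -0.01391; check Q = 7.792

x = -0.01391 M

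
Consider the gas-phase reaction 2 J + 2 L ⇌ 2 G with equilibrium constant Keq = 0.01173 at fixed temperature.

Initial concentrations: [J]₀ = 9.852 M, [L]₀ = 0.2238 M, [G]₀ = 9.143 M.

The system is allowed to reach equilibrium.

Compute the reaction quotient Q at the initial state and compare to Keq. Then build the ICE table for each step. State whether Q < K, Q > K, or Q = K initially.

Q₀ = 17.2; Q > K (proceeds reverse)

Q₀ = 17.2 vs Keq = 0.01173 ⇒ Q>K, reverse
Step 1:
                   J          L          G
  init         9.852     0.2238      9.143
  Δ             3.59       3.59      -3.59
  eq           13.44      3.814      5.553
  solve Keq expr → x = -1.795; check Q = 0.01173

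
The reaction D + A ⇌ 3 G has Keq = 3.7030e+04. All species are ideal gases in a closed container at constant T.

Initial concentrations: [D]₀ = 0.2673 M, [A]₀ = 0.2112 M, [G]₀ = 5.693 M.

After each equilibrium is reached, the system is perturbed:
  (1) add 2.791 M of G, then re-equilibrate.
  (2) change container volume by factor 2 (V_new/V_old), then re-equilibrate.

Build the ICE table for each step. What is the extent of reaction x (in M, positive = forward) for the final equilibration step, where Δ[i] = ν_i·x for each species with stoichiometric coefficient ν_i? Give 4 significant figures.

x = 0.01838 M

Q₀ = 3268 vs Keq = 3.7030e+04 ⇒ Q<K, forward
Step 1:
                  D         A         G
  I          0.2673    0.2112     5.693
  C          -0.155    -0.155    0.4651
  E          0.1123   0.05617     6.158
  solve Keq expr → x = 0.155; check Q = 3.7030e+04
Then add 2.791 M of G.
Step 2:
                  D         A         G
  I          0.1123   0.05617     8.949
  C         0.05401   0.05401    -0.162
  E          0.1663    0.1102     8.787
  solve Keq expr → x = -0.05401; check Q = 3.7030e+04
Then change container volume by factor 2 (V_new/V_old).
Step 3:
                  D         A         G
  I         0.08314   0.05509     4.394
  C        -0.01838  -0.01838   0.05514
  E         0.06476   0.03671     4.449
  solve Keq expr → x = 0.01838; check Q = 3.7030e+04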